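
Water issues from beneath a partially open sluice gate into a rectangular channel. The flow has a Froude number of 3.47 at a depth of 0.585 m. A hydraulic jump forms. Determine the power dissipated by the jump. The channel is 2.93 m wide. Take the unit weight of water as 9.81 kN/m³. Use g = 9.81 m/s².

P = 187 kW

Fr₁ = 3.47 (given).
From the momentum equation for a rectangular channel, y₂/y₁ = ½[√(1 + 8Fr₁²) − 1] = ½[√97.33 − 1] = 4.43.
y₂ = 4.43 × 0.585 = 2.59 m.
V₁ = Fr₁·√(g·y₁) = 3.47×√(9.81×0.585) = 8.31 m/s; q = V₁·y₁ = 4.86 m²/s. V₂ = q/y₂ = 4.86/2.59 = 1.88 m/s. E₁ = y₁ + V₁²/2g = 4.11 m; E₂ = y₂ + V₂²/2g = 2.77 m. ΔE = E₁ − E₂ = 1.33 m.
Q = q·b = 4.86 × 2.93 = 14.2 m³/s. P = γ·Q·ΔE = 9.81 × 14.2 × 1.33 = 187 kW.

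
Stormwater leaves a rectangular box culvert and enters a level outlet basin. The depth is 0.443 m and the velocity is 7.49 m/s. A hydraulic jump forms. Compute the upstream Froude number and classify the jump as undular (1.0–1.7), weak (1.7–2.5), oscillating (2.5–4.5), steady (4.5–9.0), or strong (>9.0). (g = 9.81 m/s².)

Fr₁ = V₁/√(g·y₁) = 7.49/√(9.81×0.443) = 3.59.
Fr₁ = 3.59 lies in the oscillating range.

Fr₁ = 3.59; oscillating jump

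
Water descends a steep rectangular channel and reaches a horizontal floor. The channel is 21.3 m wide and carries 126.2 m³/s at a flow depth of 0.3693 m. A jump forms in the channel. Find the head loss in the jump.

ΔE = 9.167 m

q = Q/b = 126.2/21.3 = 5.925 m²/s; V₁ = q/y₁ = 16.04 m/s. Fr₁ = V₁/√(g·y₁) = 8.429.
By Bélanger, y₂/y₁ = ½[√(1 + 8Fr₁²) − 1] = ½[√569.38 − 1] = 11.43.
y₂ = 11.43 × 0.3693 = 4.221 m.
Head loss: ΔE = (y₂ − y₁)³/(4y₁y₂) = (4.221 − 0.3693)³/(4×0.3693×4.221) = 57.16/6.236 = 9.167 m.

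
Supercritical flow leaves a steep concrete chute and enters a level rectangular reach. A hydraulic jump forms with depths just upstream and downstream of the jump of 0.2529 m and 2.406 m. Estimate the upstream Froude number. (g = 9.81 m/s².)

Fr₁ = 7.072

For a rectangular channel the momentum equation gives q² = ½·g·y₁·y₂·(y₁ + y₂) = ½×9.81×0.2529×2.406×2.659 = 7.936.
q = √7.936 = 2.817 m²/s.
V₁ = q/y₁ = 11.14 m/s; Fr₁ = V₁/√(g·y₁) = 7.072.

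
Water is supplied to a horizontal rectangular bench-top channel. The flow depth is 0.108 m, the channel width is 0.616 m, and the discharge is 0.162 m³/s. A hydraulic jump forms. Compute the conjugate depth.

y₂ = 0.311 m

q = Q/b = 0.162/0.616 = 0.263 m²/s; V₁ = q/y₁ = 2.44 m/s. Fr₁ = V₁/√(g·y₁) = 2.37.
By Bélanger, y₂/y₁ = ½[√(1 + 8Fr₁²) − 1] = ½[√45.77 − 1] = 2.88.
y₂ = 2.88 × 0.108 = 0.311 m.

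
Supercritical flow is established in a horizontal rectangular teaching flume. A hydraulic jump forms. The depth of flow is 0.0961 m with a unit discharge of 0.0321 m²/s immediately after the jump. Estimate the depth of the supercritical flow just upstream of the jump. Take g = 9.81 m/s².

y₁ = 0.0190 m

V₂ = q/y₂ = 0.0321/0.0961 = 0.334 m/s; Fr₂ = V₂/√(g·y₂) = 0.344.
Since the conjugate-depth ratio holds either way, y₁/y₂ = ½[√(1 + 8Fr₂²) − 1] = ½[√1.947 − 1] = 0.198.
y₁ = 0.198 × 0.0961 = 0.0190 m.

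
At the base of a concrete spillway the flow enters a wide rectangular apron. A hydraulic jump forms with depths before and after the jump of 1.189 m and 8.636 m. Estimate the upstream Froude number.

Fr₁ = 5.478

For a rectangular channel the momentum equation gives q² = ½·g·y₁·y₂·(y₁ + y₂) = ½×9.81×1.189×8.636×9.825 = 494.8.
q = √494.8 = 22.25 m²/s.
V₁ = q/y₁ = 18.71 m/s; Fr₁ = V₁/√(g·y₁) = 5.478.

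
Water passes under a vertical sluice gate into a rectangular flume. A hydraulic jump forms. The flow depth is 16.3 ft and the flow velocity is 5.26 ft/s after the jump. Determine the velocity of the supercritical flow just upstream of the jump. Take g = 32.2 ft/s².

Fr₂ = V₂/√(g·y₂) = 5.26/√(32.2×16.3) = 0.230.
Applying the sequent-depth relation in reverse, y₁/y₂ = ½[√(1 + 8Fr₂²) − 1] = ½[√1.422 − 1] = 0.0962.
y₁ = 0.0962 × 16.3 = 1.57 ft.
V₁ = q/y₁ = 85.7/1.57 = 54.7 ft/s.

V₁ = 54.7 ft/s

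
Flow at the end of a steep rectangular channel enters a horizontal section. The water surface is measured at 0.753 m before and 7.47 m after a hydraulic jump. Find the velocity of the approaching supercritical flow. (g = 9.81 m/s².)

For a rectangular channel the momentum equation gives q² = ½·g·y₁·y₂·(y₁ + y₂) = ½×9.81×0.753×7.47×8.22 = 227.
q = √227 = 15.1 m²/s.
V₁ = q/y₁ = 15.1/0.753 = 20.0 m/s.

V₁ = 20.0 m/s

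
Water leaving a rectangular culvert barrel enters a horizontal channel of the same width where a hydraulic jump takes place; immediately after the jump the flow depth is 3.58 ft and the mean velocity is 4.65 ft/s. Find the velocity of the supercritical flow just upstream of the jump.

Fr₂ = V₂/√(g·y₂) = 4.65/√(32.2×3.58) = 0.433.
Since the conjugate-depth ratio holds either way, y₁/y₂ = ½[√(1 + 8Fr₂²) − 1] = ½[√2.501 − 1] = 0.291.
y₁ = 0.291 × 3.58 = 1.04 ft.
V₁ = q/y₁ = 16.6/1.04 = 16.0 ft/s.

V₁ = 16.0 ft/s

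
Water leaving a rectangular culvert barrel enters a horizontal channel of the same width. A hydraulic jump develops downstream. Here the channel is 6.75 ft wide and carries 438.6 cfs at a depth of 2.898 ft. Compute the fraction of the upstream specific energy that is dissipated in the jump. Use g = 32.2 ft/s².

q = Q/b = 438.6/6.75 = 64.98 ft²/s; V₁ = q/y₁ = 22.42 ft/s. Fr₁ = V₁/√(g·y₁) = 2.321.
From the momentum equation for a rectangular channel, y₂/y₁ = ½[√(1 + 8Fr₁²) − 1] = ½[√44.099 − 1] = 2.820.
y₂ = 2.820 × 2.898 = 8.173 ft.
E₁ = y₁ + V₁²/2g = 10.70 ft. ΔE = (y₂ − y₁)³/(4y₁y₂) = 1.550 ft. ΔE/E₁ = 1.550/10.70 = 0.145.

ΔE/E₁ = 0.145 (14.5%)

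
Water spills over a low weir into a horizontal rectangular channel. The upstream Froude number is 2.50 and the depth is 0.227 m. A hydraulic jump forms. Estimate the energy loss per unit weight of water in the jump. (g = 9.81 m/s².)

ΔE = 0.164 m

Fr₁ = 2.50 (given).
Bélanger equation: y₂/y₁ = ½[√(1 + 8Fr₁²) − 1] = ½[√51.00 − 1] = 3.07.
y₂ = 3.07 × 0.227 = 0.697 m.
Head loss: ΔE = (y₂ − y₁)³/(4y₁y₂) = (0.697 − 0.227)³/(4×0.227×0.697) = 0.104/0.633 = 0.164 m.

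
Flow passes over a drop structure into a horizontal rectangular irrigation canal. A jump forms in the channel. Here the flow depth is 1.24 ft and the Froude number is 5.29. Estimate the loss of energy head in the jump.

Fr₁ = 5.29 (given).
Bélanger equation: y₂/y₁ = ½[√(1 + 8Fr₁²) − 1] = ½[√224.9 − 1] = 7.00.
y₂ = 7.00 × 1.24 = 8.68 ft.
V₁ = Fr₁·√(g·y₁) = 5.29×√(32.2×1.24) = 33.4 ft/s; q = V₁·y₁ = 41.4 ft²/s. V₂ = q/y₂ = 41.4/8.68 = 4.78 ft/s. E₁ = y₁ + V₁²/2g = 18.6 ft; E₂ = y₂ + V₂²/2g = 9.03 ft. ΔE = E₁ − E₂ = 9.56 ft.

ΔE = 9.56 ft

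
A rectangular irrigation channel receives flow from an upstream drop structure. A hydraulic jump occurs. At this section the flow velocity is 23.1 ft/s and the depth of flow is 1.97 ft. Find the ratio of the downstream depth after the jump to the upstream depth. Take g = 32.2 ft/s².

Fr₁ = V₁/√(g·y₁) = 23.1/√(32.2×1.97) = 2.90.
Bélanger equation: y₂/y₁ = ½[√(1 + 8Fr₁²) − 1] = ½[√68.30 − 1] = 3.63.

y₂/y₁ = 3.63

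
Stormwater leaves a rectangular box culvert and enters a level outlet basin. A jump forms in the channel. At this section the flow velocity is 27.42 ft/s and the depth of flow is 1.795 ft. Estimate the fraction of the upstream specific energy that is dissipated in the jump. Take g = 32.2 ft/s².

Fr₁ = V₁/√(g·y₁) = 27.42/√(32.2×1.795) = 3.607.
From the momentum equation for a rectangular channel, y₂/y₁ = ½[√(1 + 8Fr₁²) − 1] = ½[√105.06 − 1] = 4.625.
y₂ = 4.625 × 1.795 = 8.302 ft.
E₁ = y₁ + V₁²/2g = 13.47 ft. ΔE = (y₂ − y₁)³/(4y₁y₂) = 4.622 ft. ΔE/E₁ = 4.622/13.47 = 0.343.

ΔE/E₁ = 0.343 (34.3%)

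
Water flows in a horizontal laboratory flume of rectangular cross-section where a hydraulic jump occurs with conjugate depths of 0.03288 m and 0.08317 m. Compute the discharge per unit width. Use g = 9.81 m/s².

For a rectangular channel the momentum equation gives q² = ½·g·y₁·y₂·(y₁ + y₂) = ½×9.81×0.03288×0.08317×0.1160 = 0.001557.
q = √0.001557 = 0.03945 m²/s.

q = 0.03945 m²/s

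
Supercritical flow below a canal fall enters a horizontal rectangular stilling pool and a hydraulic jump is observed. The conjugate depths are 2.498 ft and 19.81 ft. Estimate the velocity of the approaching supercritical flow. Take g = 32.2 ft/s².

V₁ = 53.37 ft/s

For a rectangular channel the momentum equation gives q² = ½·g·y₁·y₂·(y₁ + y₂) = ½×32.2×2.498×19.81×22.31 = 17773.
q = √17773 = 133.3 ft²/s.
V₁ = q/y₁ = 133.3/2.498 = 53.37 ft/s.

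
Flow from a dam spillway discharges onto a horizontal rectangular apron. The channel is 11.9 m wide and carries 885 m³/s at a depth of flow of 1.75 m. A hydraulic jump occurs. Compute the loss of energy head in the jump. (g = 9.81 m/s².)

ΔE = 68.8 m

q = Q/b = 885/11.9 = 74.4 m²/s; V₁ = q/y₁ = 42.5 m/s. Fr₁ = V₁/√(g·y₁) = 10.3.
Conjugate-depth relation: y₂/y₁ = ½[√(1 + 8Fr₁²) − 1] = ½[√842.6 − 1] = 14.0.
y₂ = 14.0 × 1.75 = 24.5 m.
Head loss: ΔE = (y₂ − y₁)³/(4y₁y₂) = (24.5 − 1.75)³/(4×1.75×24.5) = 11812/172 = 68.8 m.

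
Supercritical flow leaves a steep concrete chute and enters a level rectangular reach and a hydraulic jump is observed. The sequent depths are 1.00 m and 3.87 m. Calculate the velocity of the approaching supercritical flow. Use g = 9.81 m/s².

V₁ = 9.61 m/s

For a rectangular channel the momentum equation gives q² = ½·g·y₁·y₂·(y₁ + y₂) = ½×9.81×1.00×3.87×4.87 = 92.4.
q = √92.4 = 9.61 m²/s.
V₁ = q/y₁ = 9.61/1.00 = 9.61 m/s.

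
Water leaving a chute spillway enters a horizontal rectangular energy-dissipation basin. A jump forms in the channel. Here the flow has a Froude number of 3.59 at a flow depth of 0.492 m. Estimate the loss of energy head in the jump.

Fr₁ = 3.59 (given).
Sequent-depth ratio: y₂/y₁ = ½[√(1 + 8Fr₁²) − 1] = ½[√104.1 − 1] = 4.60.
y₂ = 4.60 × 0.492 = 2.26 m.
V₁ = Fr₁·√(g·y₁) = 3.59×√(9.81×0.492) = 7.89 m/s; q = V₁·y₁ = 3.88 m²/s. V₂ = q/y₂ = 3.88/2.26 = 1.71 m/s. E₁ = y₁ + V₁²/2g = 3.66 m; E₂ = y₂ + V₂²/2g = 2.41 m. ΔE = E₁ − E₂ = 1.25 m.

ΔE = 1.25 m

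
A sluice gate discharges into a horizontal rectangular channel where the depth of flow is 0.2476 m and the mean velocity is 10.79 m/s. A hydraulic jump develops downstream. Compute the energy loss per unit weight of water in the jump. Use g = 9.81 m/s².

ΔE = 3.809 m

Fr₁ = V₁/√(g·y₁) = 10.79/√(9.81×0.2476) = 6.923.
By Bélanger, y₂/y₁ = ½[√(1 + 8Fr₁²) − 1] = ½[√384.45 − 1] = 9.304.
y₂ = 9.304 × 0.2476 = 2.304 m.
Head loss: ΔE = (y₂ − y₁)³/(4y₁y₂) = (2.304 − 0.2476)³/(4×0.2476×2.304) = 8.691/2.281 = 3.809 m.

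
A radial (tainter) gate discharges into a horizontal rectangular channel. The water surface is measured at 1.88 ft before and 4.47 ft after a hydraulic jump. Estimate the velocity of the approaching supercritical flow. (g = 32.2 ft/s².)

V₁ = 15.6 ft/s

For a rectangular channel the momentum equation gives q² = ½·g·y₁·y₂·(y₁ + y₂) = ½×32.2×1.88×4.47×6.35 = 859.
q = √859 = 29.3 ft²/s.
V₁ = q/y₁ = 29.3/1.88 = 15.6 ft/s.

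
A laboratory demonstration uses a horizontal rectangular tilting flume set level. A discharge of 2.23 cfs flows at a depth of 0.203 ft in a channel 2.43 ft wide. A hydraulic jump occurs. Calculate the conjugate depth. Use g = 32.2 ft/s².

q = Q/b = 2.23/2.43 = 0.918 ft²/s; V₁ = q/y₁ = 4.52 ft/s. Fr₁ = V₁/√(g·y₁) = 1.77.
Bélanger equation: y₂/y₁ = ½[√(1 + 8Fr₁²) − 1] = ½[√26.01 − 1] = 2.05.
y₂ = 2.05 × 0.203 = 0.416 ft.

y₂ = 0.416 ft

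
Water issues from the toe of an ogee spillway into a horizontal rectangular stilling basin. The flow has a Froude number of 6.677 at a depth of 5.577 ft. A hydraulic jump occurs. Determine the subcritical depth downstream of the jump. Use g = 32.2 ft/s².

Fr₁ = 6.677 (given).
Sequent-depth ratio: y₂/y₁ = ½[√(1 + 8Fr₁²) − 1] = ½[√357.66 − 1] = 8.956.
y₂ = 8.956 × 5.577 = 49.95 ft.

y₂ = 49.95 ft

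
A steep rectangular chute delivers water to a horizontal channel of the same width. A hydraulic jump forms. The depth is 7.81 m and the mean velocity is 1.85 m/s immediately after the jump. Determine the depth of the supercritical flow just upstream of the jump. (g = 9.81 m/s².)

y₁ = 0.645 m

Fr₂ = V₂/√(g·y₂) = 1.85/√(9.81×7.81) = 0.211.
Since the conjugate-depth ratio holds either way, y₁/y₂ = ½[√(1 + 8Fr₂²) − 1] = ½[√1.357 − 1] = 0.0825.
y₁ = 0.0825 × 7.81 = 0.645 m.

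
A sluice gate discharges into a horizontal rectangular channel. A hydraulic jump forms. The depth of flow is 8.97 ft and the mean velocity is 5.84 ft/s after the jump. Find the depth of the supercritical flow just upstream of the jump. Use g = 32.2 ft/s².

y₁ = 1.77 ft

Fr₂ = V₂/√(g·y₂) = 5.84/√(32.2×8.97) = 0.344.
The Bélanger relation is symmetric: y₁/y₂ = ½[√(1 + 8Fr₂²) − 1] = ½[√1.945 − 1] = 0.197.
y₁ = 0.197 × 8.97 = 1.77 ft.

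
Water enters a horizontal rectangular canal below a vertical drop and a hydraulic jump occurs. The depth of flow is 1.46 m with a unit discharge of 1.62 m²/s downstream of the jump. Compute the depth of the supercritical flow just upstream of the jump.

V₂ = q/y₂ = 1.62/1.46 = 1.11 m/s; Fr₂ = V₂/√(g·y₂) = 0.293.
The Bélanger relation is symmetric: y₁/y₂ = ½[√(1 + 8Fr₂²) − 1] = ½[√1.688 − 1] = 0.150.
y₁ = 0.150 × 1.46 = 0.218 m.

y₁ = 0.218 m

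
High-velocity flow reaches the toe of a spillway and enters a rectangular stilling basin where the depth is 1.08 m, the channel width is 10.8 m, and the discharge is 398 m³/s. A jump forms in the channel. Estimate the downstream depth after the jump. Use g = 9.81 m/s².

q = Q/b = 398/10.8 = 36.9 m²/s; V₁ = q/y₁ = 34.1 m/s. Fr₁ = V₁/√(g·y₁) = 10.5.
From the momentum equation for a rectangular channel, y₂/y₁ = ½[√(1 + 8Fr₁²) − 1] = ½[√880.2 − 1] = 14.3.
y₂ = 14.3 × 1.08 = 15.5 m.

y₂ = 15.5 m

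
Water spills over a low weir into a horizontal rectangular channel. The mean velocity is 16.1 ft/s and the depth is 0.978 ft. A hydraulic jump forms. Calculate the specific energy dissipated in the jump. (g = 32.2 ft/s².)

Fr₁ = V₁/√(g·y₁) = 16.1/√(32.2×0.978) = 2.87.
Conjugate-depth relation: y₂/y₁ = ½[√(1 + 8Fr₁²) − 1] = ½[√66.85 − 1] = 3.59.
y₂ = 3.59 × 0.978 = 3.51 ft.
q = V₁·y₁ = 16.1 × 0.978 = 15.7 ft²/s. V₂ = q/y₂ = 15.7/3.51 = 4.49 ft/s. E₁ = y₁ + V₁²/2g = 5.00 ft; E₂ = y₂ + V₂²/2g = 3.82 ft. ΔE = E₁ − E₂ = 1.18 ft.

ΔE = 1.18 ft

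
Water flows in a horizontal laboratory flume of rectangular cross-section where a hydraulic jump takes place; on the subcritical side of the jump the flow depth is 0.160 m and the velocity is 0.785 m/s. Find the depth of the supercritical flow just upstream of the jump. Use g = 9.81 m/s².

Fr₂ = V₂/√(g·y₂) = 0.785/√(9.81×0.160) = 0.627.
The Bélanger relation is symmetric: y₁/y₂ = ½[√(1 + 8Fr₂²) − 1] = ½[√4.141 − 1] = 0.517.
y₁ = 0.517 × 0.160 = 0.0828 m.

y₁ = 0.0828 m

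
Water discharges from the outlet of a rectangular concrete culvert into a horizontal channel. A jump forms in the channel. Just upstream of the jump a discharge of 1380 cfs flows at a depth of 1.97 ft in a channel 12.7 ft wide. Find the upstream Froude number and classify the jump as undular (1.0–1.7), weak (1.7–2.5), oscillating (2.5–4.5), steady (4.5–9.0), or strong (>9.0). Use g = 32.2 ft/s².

q = Q/b = 1380/12.7 = 109 ft²/s; V₁ = q/y₁ = 55.2 ft/s. Fr₁ = V₁/√(g·y₁) = 6.93.
Fr₁ = 6.93 lies in the steady range.

Fr₁ = 6.93; steady jump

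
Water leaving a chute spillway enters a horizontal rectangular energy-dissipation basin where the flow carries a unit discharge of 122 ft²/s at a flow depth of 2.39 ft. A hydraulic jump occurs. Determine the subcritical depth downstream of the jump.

V₁ = q/y₁ = 122/2.39 = 51.0 ft/s. Fr₁ = V₁/√(g·y₁) = 51.0/√(32.2×2.39) = 5.82.
Sequent-depth ratio: y₂/y₁ = ½[√(1 + 8Fr₁²) − 1] = ½[√271.9 − 1] = 7.74.
y₂ = 7.74 × 2.39 = 18.5 ft.

y₂ = 18.5 ft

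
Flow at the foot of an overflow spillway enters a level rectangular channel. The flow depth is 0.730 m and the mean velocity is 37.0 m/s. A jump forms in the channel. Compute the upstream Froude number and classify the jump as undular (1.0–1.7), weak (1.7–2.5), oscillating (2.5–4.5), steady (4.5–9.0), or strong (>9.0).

Fr₁ = V₁/√(g·y₁) = 37.0/√(9.81×0.730) = 13.8.
Fr₁ = 13.8 lies in the strong range.

Fr₁ = 13.8; strong jump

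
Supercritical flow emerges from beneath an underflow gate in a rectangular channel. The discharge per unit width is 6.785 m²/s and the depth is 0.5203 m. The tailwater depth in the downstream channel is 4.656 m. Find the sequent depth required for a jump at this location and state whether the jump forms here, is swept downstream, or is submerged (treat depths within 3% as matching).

y₂ = 3.995 m; the jump is submerged

V₁ = q/y₁ = 6.785/0.5203 = 13.04 m/s. Fr₁ = V₁/√(g·y₁) = 13.04/√(9.81×0.5203) = 5.772.
By Bélanger, y₂/y₁ = ½[√(1 + 8Fr₁²) − 1] = ½[√267.54 − 1] = 7.678.
y₂ = 7.678 × 0.5203 = 3.995 m.
Tailwater y_tw = 4.656 m: y_tw > y₂, so the jump is submerged.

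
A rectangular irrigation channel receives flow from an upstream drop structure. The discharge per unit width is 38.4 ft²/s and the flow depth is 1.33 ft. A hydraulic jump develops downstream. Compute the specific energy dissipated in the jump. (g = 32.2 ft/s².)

ΔE = 6.22 ft

V₁ = q/y₁ = 38.4/1.33 = 28.9 ft/s. Fr₁ = V₁/√(g·y₁) = 28.9/√(32.2×1.33) = 4.41.
By Bélanger, y₂/y₁ = ½[√(1 + 8Fr₁²) − 1] = ½[√156.7 − 1] = 5.76.
y₂ = 5.76 × 1.33 = 7.66 ft.
Head loss: ΔE = (y₂ − y₁)³/(4y₁y₂) = (7.66 − 1.33)³/(4×1.33×7.66) = 254/40.8 = 6.22 ft.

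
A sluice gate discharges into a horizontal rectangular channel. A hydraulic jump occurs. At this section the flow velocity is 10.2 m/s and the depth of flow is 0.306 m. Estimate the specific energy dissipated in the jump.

ΔE = 3.12 m

Fr₁ = V₁/√(g·y₁) = 10.2/√(9.81×0.306) = 5.89.
Conjugate-depth relation: y₂/y₁ = ½[√(1 + 8Fr₁²) − 1] = ½[√278.3 − 1] = 7.84.
y₂ = 7.84 × 0.306 = 2.40 m.
Head loss: ΔE = (y₂ − y₁)³/(4y₁y₂) = (2.40 − 0.306)³/(4×0.306×2.40) = 9.17/2.94 = 3.12 m.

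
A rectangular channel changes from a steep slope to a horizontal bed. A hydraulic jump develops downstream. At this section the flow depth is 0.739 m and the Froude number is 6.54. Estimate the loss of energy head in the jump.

ΔE = 9.86 m

Fr₁ = 6.54 (given).
Sequent-depth ratio: y₂/y₁ = ½[√(1 + 8Fr₁²) − 1] = ½[√343.2 − 1] = 8.76.
y₂ = 8.76 × 0.739 = 6.48 m.
V₁ = Fr₁·√(g·y₁) = 6.54×√(9.81×0.739) = 17.6 m/s; q = V₁·y₁ = 13.0 m²/s. V₂ = q/y₂ = 13.0/6.48 = 2.01 m/s. E₁ = y₁ + V₁²/2g = 16.5 m; E₂ = y₂ + V₂²/2g = 6.68 m. ΔE = E₁ − E₂ = 9.86 m.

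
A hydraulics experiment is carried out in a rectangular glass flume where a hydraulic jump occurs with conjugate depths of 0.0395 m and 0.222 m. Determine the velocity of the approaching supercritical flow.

For a rectangular channel the momentum equation gives q² = ½·g·y₁·y₂·(y₁ + y₂) = ½×9.81×0.0395×0.222×0.262 = 0.0112.
q = √0.0112 = 0.106 m²/s.
V₁ = q/y₁ = 0.106/0.0395 = 2.68 m/s.

V₁ = 2.68 m/s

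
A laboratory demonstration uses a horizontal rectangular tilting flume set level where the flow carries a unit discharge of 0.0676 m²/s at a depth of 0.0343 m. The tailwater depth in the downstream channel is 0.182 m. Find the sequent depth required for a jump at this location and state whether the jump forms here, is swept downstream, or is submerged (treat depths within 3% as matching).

V₁ = q/y₁ = 0.0676/0.0343 = 1.97 m/s. Fr₁ = V₁/√(g·y₁) = 1.97/√(9.81×0.0343) = 3.40.
By Bélanger, y₂/y₁ = ½[√(1 + 8Fr₁²) − 1] = ½[√93.35 − 1] = 4.33.
y₂ = 4.33 × 0.0343 = 0.149 m.
Tailwater y_tw = 0.182 m: y_tw > y₂, so the jump is submerged.

y₂ = 0.149 m; the jump is submerged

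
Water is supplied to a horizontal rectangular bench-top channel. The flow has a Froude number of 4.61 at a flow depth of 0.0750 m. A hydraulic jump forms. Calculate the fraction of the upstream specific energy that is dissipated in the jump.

Fr₁ = 4.61 (given).
Sequent-depth ratio: y₂/y₁ = ½[√(1 + 8Fr₁²) − 1] = ½[√171.0 − 1] = 6.04.
y₂ = 6.04 × 0.0750 = 0.453 m.
E₁ = y₁(1 + Fr₁²/2) = 0.0750×(1 + 4.61²/2) = 0.872 m. ΔE = (y₂ − y₁)³/(4y₁y₂) = 0.397 m. ΔE/E₁ = 0.397/0.872 = 0.456.

ΔE/E₁ = 0.456 (45.6%)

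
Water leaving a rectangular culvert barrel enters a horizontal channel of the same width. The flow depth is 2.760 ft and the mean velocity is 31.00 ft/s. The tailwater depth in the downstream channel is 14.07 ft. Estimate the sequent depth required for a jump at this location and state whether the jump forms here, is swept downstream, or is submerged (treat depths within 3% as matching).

Fr₁ = V₁/√(g·y₁) = 31.00/√(32.2×2.760) = 3.288.
Bélanger equation: y₂/y₁ = ½[√(1 + 8Fr₁²) − 1] = ½[√87.506 − 1] = 4.177.
y₂ = 4.177 × 2.760 = 11.53 ft.
Tailwater y_tw = 14.07 ft: y_tw > y₂, so the jump is submerged.

y₂ = 11.53 ft; the jump is submerged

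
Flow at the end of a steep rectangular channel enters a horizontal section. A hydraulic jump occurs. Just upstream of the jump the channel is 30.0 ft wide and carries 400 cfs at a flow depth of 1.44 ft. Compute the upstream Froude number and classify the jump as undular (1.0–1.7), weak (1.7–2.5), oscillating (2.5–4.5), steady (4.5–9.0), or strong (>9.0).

Fr₁ = 1.36; undular jump

q = Q/b = 400/30.0 = 13.3 ft²/s; V₁ = q/y₁ = 9.26 ft/s. Fr₁ = V₁/√(g·y₁) = 1.36.
Fr₁ = 1.36 lies in the undular range.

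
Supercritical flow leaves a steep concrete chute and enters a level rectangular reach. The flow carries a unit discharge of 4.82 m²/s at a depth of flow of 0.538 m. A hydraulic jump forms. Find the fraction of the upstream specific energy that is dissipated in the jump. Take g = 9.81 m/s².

ΔE/E₁ = 0.380 (38.0%)

V₁ = q/y₁ = 4.82/0.538 = 8.96 m/s. Fr₁ = V₁/√(g·y₁) = 8.96/√(9.81×0.538) = 3.90.
Conjugate-depth relation: y₂/y₁ = ½[√(1 + 8Fr₁²) − 1] = ½[√122.7 − 1] = 5.04.
y₂ = 5.04 × 0.538 = 2.71 m.
E₁ = y₁ + V₁²/2g = 4.63 m. ΔE = (y₂ − y₁)³/(4y₁y₂) = 1.76 m. ΔE/E₁ = 1.76/4.63 = 0.380.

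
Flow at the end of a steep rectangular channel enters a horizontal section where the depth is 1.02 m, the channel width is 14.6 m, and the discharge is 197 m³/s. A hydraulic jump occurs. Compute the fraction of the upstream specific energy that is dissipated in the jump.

ΔE/E₁ = 0.412 (41.2%)

q = Q/b = 197/14.6 = 13.5 m²/s; V₁ = q/y₁ = 13.2 m/s. Fr₁ = V₁/√(g·y₁) = 4.18.
Bélanger equation: y₂/y₁ = ½[√(1 + 8Fr₁²) − 1] = ½[√140.9 − 1] = 5.44.
y₂ = 5.44 × 1.02 = 5.54 m.
E₁ = y₁ + V₁²/2g = 9.94 m. ΔE = (y₂ − y₁)³/(4y₁y₂) = 4.09 m. ΔE/E₁ = 4.09/9.94 = 0.412.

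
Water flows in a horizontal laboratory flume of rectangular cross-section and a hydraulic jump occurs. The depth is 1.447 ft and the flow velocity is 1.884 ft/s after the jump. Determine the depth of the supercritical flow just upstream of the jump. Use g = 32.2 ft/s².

y₁ = 0.1944 ft

Fr₂ = V₂/√(g·y₂) = 1.884/√(32.2×1.447) = 0.2760.
Since the conjugate-depth ratio holds either way, y₁/y₂ = ½[√(1 + 8Fr₂²) − 1] = ½[√1.6094 − 1] = 0.1343.
y₁ = 0.1343 × 1.447 = 0.1944 ft.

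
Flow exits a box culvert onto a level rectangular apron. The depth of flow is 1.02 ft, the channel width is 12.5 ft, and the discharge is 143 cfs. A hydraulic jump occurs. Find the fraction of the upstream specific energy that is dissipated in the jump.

ΔE/E₁ = 0.0838 (8.38%)

q = Q/b = 143/12.5 = 11.4 ft²/s; V₁ = q/y₁ = 11.2 ft/s. Fr₁ = V₁/√(g·y₁) = 1.96.
By Bélanger, y₂/y₁ = ½[√(1 + 8Fr₁²) − 1] = ½[√31.64 − 1] = 2.31.
y₂ = 2.31 × 1.02 = 2.36 ft.
E₁ = y₁ + V₁²/2g = 2.97 ft. ΔE = (y₂ − y₁)³/(4y₁y₂) = 0.249 ft. ΔE/E₁ = 0.249/2.97 = 0.0838.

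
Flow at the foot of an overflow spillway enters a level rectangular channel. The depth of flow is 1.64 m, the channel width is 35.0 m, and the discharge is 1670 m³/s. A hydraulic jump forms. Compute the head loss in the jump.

q = Q/b = 1670/35.0 = 47.7 m²/s; V₁ = q/y₁ = 29.1 m/s. Fr₁ = V₁/√(g·y₁) = 7.25.
From the momentum equation for a rectangular channel, y₂/y₁ = ½[√(1 + 8Fr₁²) − 1] = ½[√421.9 − 1] = 9.77.
y₂ = 9.77 × 1.64 = 16.0 m.
Head loss: ΔE = (y₂ − y₁)³/(4y₁y₂) = (16.0 − 1.64)³/(4×1.64×16.0) = 2975/105 = 28.3 m.

ΔE = 28.3 m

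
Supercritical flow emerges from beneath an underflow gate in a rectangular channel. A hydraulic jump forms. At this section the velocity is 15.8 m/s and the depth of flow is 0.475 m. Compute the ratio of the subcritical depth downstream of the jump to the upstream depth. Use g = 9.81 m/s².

y₂/y₁ = 9.86

Fr₁ = V₁/√(g·y₁) = 15.8/√(9.81×0.475) = 7.32.
From the momentum equation for a rectangular channel, y₂/y₁ = ½[√(1 + 8Fr₁²) − 1] = ½[√429.6 − 1] = 9.86.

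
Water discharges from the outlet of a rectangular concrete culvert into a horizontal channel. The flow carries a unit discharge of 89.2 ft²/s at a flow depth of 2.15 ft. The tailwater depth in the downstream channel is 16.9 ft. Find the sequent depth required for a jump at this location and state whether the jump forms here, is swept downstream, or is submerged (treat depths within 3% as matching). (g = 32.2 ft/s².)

y₂ = 14.1 ft; the jump is submerged

V₁ = q/y₁ = 89.2/2.15 = 41.5 ft/s. Fr₁ = V₁/√(g·y₁) = 41.5/√(32.2×2.15) = 4.99.
Bélanger equation: y₂/y₁ = ½[√(1 + 8Fr₁²) − 1] = ½[√199.9 − 1] = 6.57.
y₂ = 6.57 × 2.15 = 14.1 ft.
Tailwater y_tw = 16.9 ft: y_tw > y₂, so the jump is submerged.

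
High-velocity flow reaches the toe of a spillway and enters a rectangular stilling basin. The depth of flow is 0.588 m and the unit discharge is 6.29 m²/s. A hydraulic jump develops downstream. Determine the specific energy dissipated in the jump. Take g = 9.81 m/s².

V₁ = q/y₁ = 6.29/0.588 = 10.7 m/s. Fr₁ = V₁/√(g·y₁) = 10.7/√(9.81×0.588) = 4.45.
By Bélanger, y₂/y₁ = ½[√(1 + 8Fr₁²) − 1] = ½[√159.7 − 1] = 5.82.
y₂ = 5.82 × 0.588 = 3.42 m.
Head loss: ΔE = (y₂ − y₁)³/(4y₁y₂) = (3.42 − 0.588)³/(4×0.588×3.42) = 22.7/8.05 = 2.83 m.

ΔE = 2.83 m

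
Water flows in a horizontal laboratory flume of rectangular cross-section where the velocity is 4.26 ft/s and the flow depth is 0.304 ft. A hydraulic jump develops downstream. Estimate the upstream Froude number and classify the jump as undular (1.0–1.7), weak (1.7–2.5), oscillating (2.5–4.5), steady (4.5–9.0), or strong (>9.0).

Fr₁ = 1.36; undular jump

Fr₁ = V₁/√(g·y₁) = 4.26/√(32.2×0.304) = 1.36.
Fr₁ = 1.36 lies in the undular range.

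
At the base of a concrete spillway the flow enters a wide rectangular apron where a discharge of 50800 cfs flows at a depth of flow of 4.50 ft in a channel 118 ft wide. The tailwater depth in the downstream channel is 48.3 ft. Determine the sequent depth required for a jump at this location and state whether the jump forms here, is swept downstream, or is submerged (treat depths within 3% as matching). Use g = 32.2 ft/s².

q = Q/b = 50800/118 = 431 ft²/s; V₁ = q/y₁ = 95.7 ft/s. Fr₁ = V₁/√(g·y₁) = 7.95.
By Bélanger, y₂/y₁ = ½[√(1 + 8Fr₁²) − 1] = ½[√506.3 − 1] = 10.8.
y₂ = 10.8 × 4.50 = 48.4 ft.
Tailwater y_tw = 48.3 ft: y_tw ≈ y₂, so the jump forms here.

y₂ = 48.4 ft; the jump forms here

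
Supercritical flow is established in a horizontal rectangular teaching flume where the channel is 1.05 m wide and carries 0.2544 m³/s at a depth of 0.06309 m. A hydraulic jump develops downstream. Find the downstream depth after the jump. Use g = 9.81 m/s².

q = Q/b = 0.2544/1.05 = 0.2423 m²/s; V₁ = q/y₁ = 3.840 m/s. Fr₁ = V₁/√(g·y₁) = 4.881.
Sequent-depth ratio: y₂/y₁ = ½[√(1 + 8Fr₁²) − 1] = ½[√191.63 − 1] = 6.422.
y₂ = 6.422 × 0.06309 = 0.4051 m.

y₂ = 0.4051 m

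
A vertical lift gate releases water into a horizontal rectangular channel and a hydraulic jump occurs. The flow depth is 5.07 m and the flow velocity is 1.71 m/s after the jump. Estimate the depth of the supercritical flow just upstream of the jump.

y₁ = 0.539 m

Fr₂ = V₂/√(g·y₂) = 1.71/√(9.81×5.07) = 0.242.
Applying the sequent-depth relation in reverse, y₁/y₂ = ½[√(1 + 8Fr₂²) − 1] = ½[√1.470 − 1] = 0.106.
y₁ = 0.106 × 5.07 = 0.539 m.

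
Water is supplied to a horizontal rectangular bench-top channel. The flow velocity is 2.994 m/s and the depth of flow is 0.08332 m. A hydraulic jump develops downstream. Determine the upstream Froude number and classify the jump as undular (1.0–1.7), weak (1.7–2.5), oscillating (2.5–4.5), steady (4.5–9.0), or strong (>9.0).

Fr₁ = 3.312; oscillating jump

Fr₁ = V₁/√(g·y₁) = 2.994/√(9.81×0.08332) = 3.312.
Fr₁ = 3.312 lies in the oscillating range.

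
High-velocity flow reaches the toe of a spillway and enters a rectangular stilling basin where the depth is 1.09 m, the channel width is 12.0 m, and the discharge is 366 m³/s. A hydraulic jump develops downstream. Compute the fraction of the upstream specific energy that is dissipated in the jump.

ΔE/E₁ = 0.684 (68.4%)

q = Q/b = 366/12.0 = 30.5 m²/s; V₁ = q/y₁ = 28.0 m/s. Fr₁ = V₁/√(g·y₁) = 8.56.
Conjugate-depth relation: y₂/y₁ = ½[√(1 + 8Fr₁²) − 1] = ½[√586.8 − 1] = 11.6.
y₂ = 11.6 × 1.09 = 12.7 m.
E₁ = y₁ + V₁²/2g = 41.0 m. ΔE = (y₂ − y₁)³/(4y₁y₂) = 28.0 m. ΔE/E₁ = 28.0/41.0 = 0.684.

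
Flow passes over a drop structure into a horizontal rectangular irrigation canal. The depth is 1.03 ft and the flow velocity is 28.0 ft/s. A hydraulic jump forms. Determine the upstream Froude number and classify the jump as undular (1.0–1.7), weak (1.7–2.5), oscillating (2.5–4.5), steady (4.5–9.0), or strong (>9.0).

Fr₁ = V₁/√(g·y₁) = 28.0/√(32.2×1.03) = 4.86.
Fr₁ = 4.86 lies in the steady range.

Fr₁ = 4.86; steady jump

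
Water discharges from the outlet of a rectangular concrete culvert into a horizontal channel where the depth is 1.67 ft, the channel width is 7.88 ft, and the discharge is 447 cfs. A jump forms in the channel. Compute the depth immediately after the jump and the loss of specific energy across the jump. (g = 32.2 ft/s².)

q = Q/b = 447/7.88 = 56.7 ft²/s; V₁ = q/y₁ = 34.0 ft/s. Fr₁ = V₁/√(g·y₁) = 4.63.
By Bélanger, y₂/y₁ = ½[√(1 + 8Fr₁²) − 1] = ½[√172.7 − 1] = 6.07.
y₂ = 6.07 × 1.67 = 10.1 ft.
V₂ = q/y₂ = 56.7/10.1 = 5.60 ft/s. E₁ = y₁ + V₁²/2g = 19.6 ft; E₂ = y₂ + V₂²/2g = 10.6 ft. ΔE = E₁ − E₂ = 8.96 ft.

y₂ = 10.1 ft; ΔE = 8.96 ft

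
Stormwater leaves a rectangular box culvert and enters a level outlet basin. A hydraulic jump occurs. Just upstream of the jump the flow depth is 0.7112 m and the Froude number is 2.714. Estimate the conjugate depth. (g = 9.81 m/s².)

y₂ = 2.397 m

Fr₁ = 2.714 (given).
By Bélanger, y₂/y₁ = ½[√(1 + 8Fr₁²) − 1] = ½[√59.926 − 1] = 3.371.
y₂ = 3.371 × 0.7112 = 2.397 m.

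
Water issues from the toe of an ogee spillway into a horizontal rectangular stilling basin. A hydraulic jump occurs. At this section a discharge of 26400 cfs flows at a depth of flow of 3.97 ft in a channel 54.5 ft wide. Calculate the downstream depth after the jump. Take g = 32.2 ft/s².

q = Q/b = 26400/54.5 = 484 ft²/s; V₁ = q/y₁ = 122 ft/s. Fr₁ = V₁/√(g·y₁) = 10.8.
Sequent-depth ratio: y₂/y₁ = ½[√(1 + 8Fr₁²) − 1] = ½[√932.7 − 1] = 14.8.
y₂ = 14.8 × 3.97 = 58.6 ft.

y₂ = 58.6 ft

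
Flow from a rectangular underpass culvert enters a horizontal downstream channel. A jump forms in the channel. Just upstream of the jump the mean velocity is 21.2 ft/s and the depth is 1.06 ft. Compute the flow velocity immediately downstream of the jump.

Fr₁ = V₁/√(g·y₁) = 21.2/√(32.2×1.06) = 3.63.
From the momentum equation for a rectangular channel, y₂/y₁ = ½[√(1 + 8Fr₁²) − 1] = ½[√106.3 − 1] = 4.66.
y₂ = 4.66 × 1.06 = 4.94 ft.
q = V₁·y₁ = 21.2 × 1.06 = 22.5 ft²/s.
V₂ = q/y₂ = 22.5/4.94 = 4.55 ft/s.

V₂ = 4.55 ft/s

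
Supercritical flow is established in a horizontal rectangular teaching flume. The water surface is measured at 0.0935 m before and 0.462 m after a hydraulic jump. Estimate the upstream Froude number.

Fr₁ = 3.83

For a rectangular channel the momentum equation gives q² = ½·g·y₁·y₂·(y₁ + y₂) = ½×9.81×0.0935×0.462×0.555 = 0.118.
q = √0.118 = 0.343 m²/s.
V₁ = q/y₁ = 3.67 m/s; Fr₁ = V₁/√(g·y₁) = 3.83.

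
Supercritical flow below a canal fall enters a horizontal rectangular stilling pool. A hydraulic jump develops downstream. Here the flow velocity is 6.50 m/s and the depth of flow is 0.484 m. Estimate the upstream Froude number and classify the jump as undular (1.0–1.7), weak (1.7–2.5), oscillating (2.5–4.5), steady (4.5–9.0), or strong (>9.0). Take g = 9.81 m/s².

Fr₁ = 2.98; oscillating jump

Fr₁ = V₁/√(g·y₁) = 6.50/√(9.81×0.484) = 2.98.
Fr₁ = 2.98 lies in the oscillating range.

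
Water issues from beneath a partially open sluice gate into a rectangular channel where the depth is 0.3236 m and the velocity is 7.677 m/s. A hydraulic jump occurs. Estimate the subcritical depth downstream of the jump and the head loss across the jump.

Fr₁ = V₁/√(g·y₁) = 7.677/√(9.81×0.3236) = 4.309.
Bélanger equation: y₂/y₁ = ½[√(1 + 8Fr₁²) − 1] = ½[√149.52 − 1] = 5.614.
y₂ = 5.614 × 0.3236 = 1.817 m.
Head loss: ΔE = (y₂ − y₁)³/(4y₁y₂) = (1.817 − 0.3236)³/(4×0.3236×1.817) = 3.329/2.352 = 1.415 m.

y₂ = 1.817 m; ΔE = 1.415 m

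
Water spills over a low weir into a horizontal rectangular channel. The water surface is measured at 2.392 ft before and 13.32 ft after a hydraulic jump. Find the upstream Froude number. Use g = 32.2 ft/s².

Fr₁ = 4.277

For a rectangular channel the momentum equation gives q² = ½·g·y₁·y₂·(y₁ + y₂) = ½×32.2×2.392×13.32×15.71 = 8060.
q = √8060 = 89.78 ft²/s.
V₁ = q/y₁ = 37.53 ft/s; Fr₁ = V₁/√(g·y₁) = 4.277.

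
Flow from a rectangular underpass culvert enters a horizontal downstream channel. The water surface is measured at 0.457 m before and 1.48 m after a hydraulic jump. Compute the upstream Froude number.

Fr₁ = 2.62

For a rectangular channel the momentum equation gives q² = ½·g·y₁·y₂·(y₁ + y₂) = ½×9.81×0.457×1.48×1.94 = 6.43.
q = √6.43 = 2.53 m²/s.
V₁ = q/y₁ = 5.55 m/s; Fr₁ = V₁/√(g·y₁) = 2.62.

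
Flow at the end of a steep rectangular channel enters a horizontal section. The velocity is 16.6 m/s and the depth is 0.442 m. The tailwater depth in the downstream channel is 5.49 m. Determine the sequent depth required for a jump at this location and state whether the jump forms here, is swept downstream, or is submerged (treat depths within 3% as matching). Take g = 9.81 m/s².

Fr₁ = V₁/√(g·y₁) = 16.6/√(9.81×0.442) = 7.97.
Bélanger equation: y₂/y₁ = ½[√(1 + 8Fr₁²) − 1] = ½[√509.4 − 1] = 10.8.
y₂ = 10.8 × 0.442 = 4.77 m.
Tailwater y_tw = 5.49 m: y_tw > y₂, so the jump is submerged.

y₂ = 4.77 m; the jump is submerged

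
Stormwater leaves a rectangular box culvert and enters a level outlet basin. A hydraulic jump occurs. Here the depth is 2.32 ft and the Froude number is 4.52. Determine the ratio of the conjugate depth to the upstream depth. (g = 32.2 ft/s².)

Fr₁ = 4.52 (given).
By Bélanger, y₂/y₁ = ½[√(1 + 8Fr₁²) − 1] = ½[√164.4 − 1] = 5.91.

y₂/y₁ = 5.91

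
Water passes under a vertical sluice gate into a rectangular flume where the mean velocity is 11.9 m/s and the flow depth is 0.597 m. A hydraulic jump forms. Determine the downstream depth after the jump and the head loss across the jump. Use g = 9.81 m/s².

Fr₁ = V₁/√(g·y₁) = 11.9/√(9.81×0.597) = 4.92.
By Bélanger, y₂/y₁ = ½[√(1 + 8Fr₁²) − 1] = ½[√194.4 − 1] = 6.47.
y₂ = 6.47 × 0.597 = 3.86 m.
Head loss: ΔE = (y₂ − y₁)³/(4y₁y₂) = (3.86 − 0.597)³/(4×0.597×3.86) = 34.9/9.23 = 3.78 m.

y₂ = 3.86 m; ΔE = 3.78 m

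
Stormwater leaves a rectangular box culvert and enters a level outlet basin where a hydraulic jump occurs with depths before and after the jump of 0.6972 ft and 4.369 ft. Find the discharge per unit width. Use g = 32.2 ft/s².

For a rectangular channel the momentum equation gives q² = ½·g·y₁·y₂·(y₁ + y₂) = ½×32.2×0.6972×4.369×5.066 = 248.5.
q = √248.5 = 15.76 ft²/s.

q = 15.76 ft²/s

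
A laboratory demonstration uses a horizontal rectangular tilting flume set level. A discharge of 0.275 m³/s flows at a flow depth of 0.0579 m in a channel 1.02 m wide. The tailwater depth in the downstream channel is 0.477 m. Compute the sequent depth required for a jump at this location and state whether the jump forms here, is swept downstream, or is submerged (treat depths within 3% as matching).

q = Q/b = 0.275/1.02 = 0.270 m²/s; V₁ = q/y₁ = 4.66 m/s. Fr₁ = V₁/√(g·y₁) = 6.18.
Sequent-depth ratio: y₂/y₁ = ½[√(1 + 8Fr₁²) − 1] = ½[√306.4 − 1] = 8.25.
y₂ = 8.25 × 0.0579 = 0.478 m.
Tailwater y_tw = 0.477 m: y_tw ≈ y₂, so the jump forms here.

y₂ = 0.478 m; the jump forms here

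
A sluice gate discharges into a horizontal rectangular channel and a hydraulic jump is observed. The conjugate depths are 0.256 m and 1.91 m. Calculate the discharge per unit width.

q = 2.28 m²/s

For a rectangular channel the momentum equation gives q² = ½·g·y₁·y₂·(y₁ + y₂) = ½×9.81×0.256×1.91×2.17 = 5.19.
q = √5.19 = 2.28 m²/s.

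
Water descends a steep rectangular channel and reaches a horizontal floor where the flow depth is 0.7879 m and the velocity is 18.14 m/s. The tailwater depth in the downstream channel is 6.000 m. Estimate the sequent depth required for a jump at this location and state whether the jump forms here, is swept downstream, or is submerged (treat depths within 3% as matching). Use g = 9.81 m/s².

y₂ = 6.887 m; the jump is swept downstream

Fr₁ = V₁/√(g·y₁) = 18.14/√(9.81×0.7879) = 6.525.
Bélanger equation: y₂/y₁ = ½[√(1 + 8Fr₁²) − 1] = ½[√341.58 − 1] = 8.741.
y₂ = 8.741 × 0.7879 = 6.887 m.
Tailwater y_tw = 6.000 m: y_tw < y₂, so the jump is swept downstream.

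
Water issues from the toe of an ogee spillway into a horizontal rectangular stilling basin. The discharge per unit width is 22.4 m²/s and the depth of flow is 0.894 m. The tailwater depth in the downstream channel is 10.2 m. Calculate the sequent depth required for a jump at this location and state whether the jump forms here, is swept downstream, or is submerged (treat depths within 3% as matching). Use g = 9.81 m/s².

y₂ = 10.3 m; the jump forms here

V₁ = q/y₁ = 22.4/0.894 = 25.1 m/s. Fr₁ = V₁/√(g·y₁) = 25.1/√(9.81×0.894) = 8.46.
Sequent-depth ratio: y₂/y₁ = ½[√(1 + 8Fr₁²) − 1] = ½[√573.7 − 1] = 11.5.
y₂ = 11.5 × 0.894 = 10.3 m.
Tailwater y_tw = 10.2 m: y_tw ≈ y₂, so the jump forms here.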